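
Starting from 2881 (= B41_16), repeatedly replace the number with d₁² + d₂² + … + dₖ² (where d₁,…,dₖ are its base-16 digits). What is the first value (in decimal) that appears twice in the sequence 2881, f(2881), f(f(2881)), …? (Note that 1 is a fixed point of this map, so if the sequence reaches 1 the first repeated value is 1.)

1

2881 = (11,4,1)_16 → 138
138 = (8,10)_16 → 164
164 = (10,4)_16 → 116
116 = (7,4)_16 → 65
65 = (4,1)_16 → 17
17 = (1,1)_16 → 2
2 = (2)_16 → 4
4 = (4)_16 → 16
16 = (1,0)_16 → 1  — reached the fixed point 1.
1 → 1, so 1 is the first repeated value.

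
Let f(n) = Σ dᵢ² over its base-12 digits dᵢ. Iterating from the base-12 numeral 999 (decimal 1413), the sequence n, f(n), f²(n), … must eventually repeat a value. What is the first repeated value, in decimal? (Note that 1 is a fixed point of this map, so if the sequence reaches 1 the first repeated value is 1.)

1413 = (9,9,9)_12 → 9² + 9² + 9² = 243
243 = (1,8,3)_12 → 1² + 8² + 3² = 74
74 = (6,2)_12 → 6² + 2² = 40
40 = (3,4)_12 → 3² + 4² = 25
25 = (2,1)_12 → 2² + 1² = 5
5 = (5)_12 → 5² = 25  — 25 already appeared earlier.

25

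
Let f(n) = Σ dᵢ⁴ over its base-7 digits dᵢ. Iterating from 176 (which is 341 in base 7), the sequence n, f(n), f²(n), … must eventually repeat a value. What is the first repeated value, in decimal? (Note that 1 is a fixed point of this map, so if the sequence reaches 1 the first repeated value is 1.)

176 = (3,4,1)_7 → 338
338 = (6,6,2)_7 → 2608
2608 = (1,0,4,1,4)_7 → 514
514 = (1,3,3,3)_7 → 244
244 = (4,6,6)_7 → 2848
2848 = (1,1,2,0,6)_7 → 1314
1314 = (3,5,5,5)_7 → 1956
1956 = (5,4,6,3)_7 → 2258
2258 = (6,4,0,4)_7 → 1808
1808 = (5,1,6,2)_7 → 1938
1938 = (5,4,3,6)_7 → 2258  — 2258 already appeared earlier.

2258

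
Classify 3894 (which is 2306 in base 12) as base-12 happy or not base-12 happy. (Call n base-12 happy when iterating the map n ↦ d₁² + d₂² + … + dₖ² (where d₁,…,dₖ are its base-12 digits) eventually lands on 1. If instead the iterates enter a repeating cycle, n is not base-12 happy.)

not base-12 happy

3894 = (2,3,0,6)_12 → 2² + 3² + 0² + 6² = 4 + 9 + 0 + 36 = 49
49 = (4,1)_12 → 4² + 1² = 16 + 1 = 17
17 = (1,5)_12 → 1² + 5² = 1 + 25 = 26
26 = (2,2)_12 → 2² + 2² = 4 + 4 = 8
8 = (8)_12 → 8² = 64
64 = (5,4)_12 → 5² + 4² = 25 + 16 = 41
41 = (3,5)_12 → 3² + 5² = 9 + 25 = 34
34 = (2,10)_12 → 2² + 10² = 4 + 100 = 104
104 = (8,8)_12 → 8² + 8² = 64 + 64 = 128
128 = (10,8)_12 → 10² + 8² = 100 + 64 = 164
164 = (1,1,8)_12 → 1² + 1² + 8² = 1 + 1 + 64 = 66
66 = (5,6)_12 → 5² + 6² = 25 + 36 = 61
61 = (5,1)_12 → 5² + 1² = 25 + 1 = 26  — 26 already seen; the sequence cycles without reaching 1.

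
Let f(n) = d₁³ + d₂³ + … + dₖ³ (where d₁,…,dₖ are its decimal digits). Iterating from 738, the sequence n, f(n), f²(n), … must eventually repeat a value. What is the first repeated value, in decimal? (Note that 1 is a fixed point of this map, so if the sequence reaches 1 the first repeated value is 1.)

738 → 7³ + 3³ + 8³ = 882
882 → 8³ + 8³ + 2³ = 1032
1032 → 1³ + 0³ + 3³ + 2³ = 36
36 → 3³ + 6³ = 243
243 → 2³ + 4³ + 3³ = 99
99 → 9³ + 9³ = 1458
1458 → 1³ + 4³ + 5³ + 8³ = 702
702 → 7³ + 0³ + 2³ = 351
351 → 3³ + 5³ + 1³ = 153
153 → 1³ + 5³ + 3³ = 153  — 153 already appeared earlier.

153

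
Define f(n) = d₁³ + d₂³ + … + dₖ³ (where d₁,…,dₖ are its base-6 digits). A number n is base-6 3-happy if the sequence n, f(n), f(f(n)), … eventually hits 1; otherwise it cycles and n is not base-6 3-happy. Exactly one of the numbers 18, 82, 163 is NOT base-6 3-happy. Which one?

82

18: 18 → 27 → 91 → 36 → 1  — reaches 1 (base-6 3-happy)
82: 82 → 73 → 9 → 28 → 128 → 62 → 73  — repeats 73 (not base-6 3-happy)
163: 163 → 92 → 43 → 3 → 27 → 91 → 36 → 1  — reaches 1 (base-6 3-happy)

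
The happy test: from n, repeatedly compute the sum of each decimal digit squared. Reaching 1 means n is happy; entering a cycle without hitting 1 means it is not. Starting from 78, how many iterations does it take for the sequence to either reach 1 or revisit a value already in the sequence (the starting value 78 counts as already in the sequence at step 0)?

12

78 → 7² + 8² = 49 + 64 = 113
113 → 1² + 1² + 3² = 1 + 1 + 9 = 11
11 → 1² + 1² = 1 + 1 = 2
2 → 2² = 4
4 → 4² = 16
16 → 1² + 6² = 1 + 36 = 37
37 → 3² + 7² = 9 + 49 = 58
58 → 5² + 8² = 25 + 64 = 89
89 → 8² + 9² = 64 + 81 = 145
145 → 1² + 4² + 5² = 1 + 16 + 25 = 42
42 → 4² + 2² = 16 + 4 = 20
20 → 2² + 0² = 4 + 0 = 4  — 4 repeats.
That took 12 steps.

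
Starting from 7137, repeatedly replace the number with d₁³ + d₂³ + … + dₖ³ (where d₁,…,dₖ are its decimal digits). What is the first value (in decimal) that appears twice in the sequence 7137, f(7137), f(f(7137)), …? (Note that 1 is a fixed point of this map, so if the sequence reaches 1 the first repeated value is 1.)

153

7137 → 7³ + 1³ + 3³ + 7³ = 343 + 1 + 27 + 343 = 714
714 → 7³ + 1³ + 4³ = 343 + 1 + 64 = 408
408 → 4³ + 0³ + 8³ = 64 + 0 + 512 = 576
576 → 5³ + 7³ + 6³ = 125 + 343 + 216 = 684
684 → 6³ + 8³ + 4³ = 216 + 512 + 64 = 792
792 → 7³ + 9³ + 2³ = 343 + 729 + 8 = 1080
1080 → 1³ + 0³ + 8³ + 0³ = 1 + 0 + 512 + 0 = 513
513 → 5³ + 1³ + 3³ = 125 + 1 + 27 = 153
153 → 1³ + 5³ + 3³ = 1 + 125 + 27 = 153  — 153 already appeared earlier.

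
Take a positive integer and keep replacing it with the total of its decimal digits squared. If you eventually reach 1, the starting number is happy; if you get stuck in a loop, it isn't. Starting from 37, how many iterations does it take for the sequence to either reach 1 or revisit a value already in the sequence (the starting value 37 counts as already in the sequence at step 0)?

37 → 3² + 7² = 58
58 → 5² + 8² = 89
89 → 8² + 9² = 145
145 → 1² + 4² + 5² = 42
42 → 4² + 2² = 20
20 → 2² + 0² = 4
4 → 4² = 16
16 → 1² + 6² = 37  — 37 repeats.
That took 8 steps.

8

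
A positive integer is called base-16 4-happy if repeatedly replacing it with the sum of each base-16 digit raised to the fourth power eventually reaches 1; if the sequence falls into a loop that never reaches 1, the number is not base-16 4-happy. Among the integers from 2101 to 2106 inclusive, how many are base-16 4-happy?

2101: 2101 → 4802 → 20769 → 643 → 4193 → 1298 → 642 → 4128 → 17 → 2 → 16 → 1  (reaches 1)
2102: 2102 → 5473 → 1923 → 6578 → 21219 → 39138 → 49089 → 86003 → 101588 → 53650 → 35139 → 10994 → 60657 → 109778 → 59314 → 55474 → 47314 → 47314  (repeats 47314)
2103: 2103 → 6578 → 21219 → 39138 → 49089 → 86003 → 101588 → 53650 → 35139 → 10994 → 60657 → 109778 → 59314 → 55474 → 47314 → 47314  (repeats 47314)
2104: 2104 → 8273 → 642 → 4128 → 17 → 2 → 16 → 1  (reaches 1)
2105: 2105 → 10738 → 57218 → 83298 → 2194 → 10673 → 21219 → 39138 → 49089 → 86003 → 101588 → 53650 → 35139 → 10994 → 60657 → 109778 → 59314 → 55474 → 47314 → 47314  (repeats 47314)
2106: 2106 → 14177 → 3779 → 59233 → 42114 → 14368 → 4193 → 1298 → 642 → 4128 → 17 → 2 → 16 → 1  (reaches 1)
base-16 4-happy: 2101, 2104, 2106

3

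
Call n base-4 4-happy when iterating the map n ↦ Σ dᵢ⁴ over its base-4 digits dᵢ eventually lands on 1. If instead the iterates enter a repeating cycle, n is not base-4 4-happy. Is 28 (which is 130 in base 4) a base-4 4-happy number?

base-4 4-happy

28 = (1,3,0)_4 → 1⁴ + 3⁴ + 0⁴ = 82
82 = (1,1,0,2)_4 → 1⁴ + 1⁴ + 0⁴ + 2⁴ = 18
18 = (1,0,2)_4 → 1⁴ + 0⁴ + 2⁴ = 17
17 = (1,0,1)_4 → 1⁴ + 0⁴ + 1⁴ = 2
2 = (2)_4 → 2⁴ = 16
16 = (1,0,0)_4 → 1⁴ + 0⁴ + 0⁴ = 1  — reached 1.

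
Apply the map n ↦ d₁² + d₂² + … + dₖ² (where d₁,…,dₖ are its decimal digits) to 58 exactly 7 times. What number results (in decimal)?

58 → 89
89 → 145
145 → 42
42 → 20
20 → 4
4 → 16
16 → 37

37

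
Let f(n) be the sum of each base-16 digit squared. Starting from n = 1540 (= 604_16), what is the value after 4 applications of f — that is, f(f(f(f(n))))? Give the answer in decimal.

1540 = (6,0,4)_16 → 6² + 0² + 4² = 36 + 0 + 16 = 52
52 = (3,4)_16 → 3² + 4² = 9 + 16 = 25
25 = (1,9)_16 → 1² + 9² = 1 + 81 = 82
82 = (5,2)_16 → 5² + 2² = 25 + 4 = 29

29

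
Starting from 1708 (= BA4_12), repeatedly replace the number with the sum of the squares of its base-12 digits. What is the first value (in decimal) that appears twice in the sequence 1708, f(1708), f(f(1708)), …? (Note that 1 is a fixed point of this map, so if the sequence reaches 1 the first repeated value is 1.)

1708 = (11,10,4)_12 → 237
237 = (1,7,9)_12 → 131
131 = (10,11)_12 → 221
221 = (1,6,5)_12 → 62
62 = (5,2)_12 → 29
29 = (2,5)_12 → 29  — 29 already appeared earlier.

29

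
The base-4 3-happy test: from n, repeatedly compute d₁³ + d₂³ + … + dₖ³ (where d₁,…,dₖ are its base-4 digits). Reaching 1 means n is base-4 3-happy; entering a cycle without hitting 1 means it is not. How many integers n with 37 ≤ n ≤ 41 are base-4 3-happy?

37: 37 → 10 → 16 → 1  — base-4 3-happy
38: 38 → 17 → 2 → 8 → 8  — not base-4 3-happy
39: 39 → 36 → 9 → 9  — not base-4 3-happy
40: 40 → 16 → 1  — base-4 3-happy
41: 41 → 17 → 2 → 8 → 8  — not base-4 3-happy
base-4 3-happy: 37, 40

2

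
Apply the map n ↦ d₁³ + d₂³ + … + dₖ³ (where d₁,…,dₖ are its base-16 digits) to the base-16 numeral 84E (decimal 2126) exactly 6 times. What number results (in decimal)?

2126 = (8,4,14)_16 → 8³ + 4³ + 14³ = 512 + 64 + 2744 = 3320
3320 = (12,15,8)_16 → 12³ + 15³ + 8³ = 1728 + 3375 + 512 = 5615
5615 = (1,5,14,15)_16 → 1³ + 5³ + 14³ + 15³ = 1 + 125 + 2744 + 3375 = 6245
6245 = (1,8,6,5)_16 → 1³ + 8³ + 6³ + 5³ = 1 + 512 + 216 + 125 = 854
854 = (3,5,6)_16 → 3³ + 5³ + 6³ = 27 + 125 + 216 = 368
368 = (1,7,0)_16 → 1³ + 7³ + 0³ = 1 + 343 + 0 = 344

344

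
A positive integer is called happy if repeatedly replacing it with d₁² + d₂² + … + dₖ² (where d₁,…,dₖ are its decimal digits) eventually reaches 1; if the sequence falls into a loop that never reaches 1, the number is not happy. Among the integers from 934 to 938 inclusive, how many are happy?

1

934: 934 → 106 → 37 → 58 → 89 → 145 → 42 → 20 → 4 → 16 → 37  — not happy
935: 935 → 115 → 27 → 53 → 34 → 25 → 29 → 85 → 89 → 145 → 42 → 20 → 4 → 16 → 37 → 58 → 89  — not happy
936: 936 → 126 → 41 → 17 → 50 → 25 → 29 → 85 → 89 → 145 → 42 → 20 → 4 → 16 → 37 → 58 → 89  — not happy
937: 937 → 139 → 91 → 82 → 68 → 100 → 1  — happy
938: 938 → 154 → 42 → 20 → 4 → 16 → 37 → 58 → 89 → 145 → 42  — not happy
happy: 937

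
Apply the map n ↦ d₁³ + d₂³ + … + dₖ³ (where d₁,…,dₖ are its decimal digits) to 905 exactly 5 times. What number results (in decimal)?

251

905 → 9³ + 0³ + 5³ = 854
854 → 8³ + 5³ + 4³ = 701
701 → 7³ + 0³ + 1³ = 344
344 → 3³ + 4³ + 4³ = 155
155 → 1³ + 5³ + 5³ = 251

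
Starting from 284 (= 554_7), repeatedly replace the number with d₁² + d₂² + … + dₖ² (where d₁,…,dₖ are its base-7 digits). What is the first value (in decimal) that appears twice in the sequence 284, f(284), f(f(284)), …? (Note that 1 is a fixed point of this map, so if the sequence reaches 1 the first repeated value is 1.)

284 = (5,5,4)_7 → 5² + 5² + 4² = 25 + 25 + 16 = 66
66 = (1,2,3)_7 → 1² + 2² + 3² = 1 + 4 + 9 = 14
14 = (2,0)_7 → 2² + 0² = 4 + 0 = 4
4 = (4)_7 → 4² = 16
16 = (2,2)_7 → 2² + 2² = 4 + 4 = 8
8 = (1,1)_7 → 1² + 1² = 1 + 1 = 2
2 = (2)_7 → 2² = 4  — 4 already appeared earlier.

4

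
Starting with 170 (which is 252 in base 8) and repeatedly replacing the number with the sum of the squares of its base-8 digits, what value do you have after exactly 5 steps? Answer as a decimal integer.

170 = (2,5,2)_8 → 2² + 5² + 2² = 4 + 25 + 4 = 33
33 = (4,1)_8 → 4² + 1² = 16 + 1 = 17
17 = (2,1)_8 → 2² + 1² = 4 + 1 = 5
5 = (5)_8 → 5² = 25
25 = (3,1)_8 → 3² + 1² = 9 + 1 = 10

10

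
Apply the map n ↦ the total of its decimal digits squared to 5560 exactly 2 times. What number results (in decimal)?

5560 → 5² + 5² + 6² + 0² = 86
86 → 8² + 6² = 100

100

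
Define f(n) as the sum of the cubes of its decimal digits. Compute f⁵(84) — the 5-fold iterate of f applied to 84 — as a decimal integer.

84 → 8³ + 4³ = 512 + 64 = 576
576 → 5³ + 7³ + 6³ = 125 + 343 + 216 = 684
684 → 6³ + 8³ + 4³ = 216 + 512 + 64 = 792
792 → 7³ + 9³ + 2³ = 343 + 729 + 8 = 1080
1080 → 1³ + 0³ + 8³ + 0³ = 1 + 0 + 512 + 0 = 513

513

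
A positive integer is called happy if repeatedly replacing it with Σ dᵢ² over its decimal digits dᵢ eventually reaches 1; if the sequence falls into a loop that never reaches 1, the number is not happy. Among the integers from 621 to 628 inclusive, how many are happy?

621: 621 → 41 → 17 → 50 → 25 → 29 → 85 → 89 → 145 → 42 → 20 → 4 → 16 → 37 → 58 → 89  (repeats 89)
622: 622 → 44 → 32 → 13 → 10 → 1  (reaches 1)
623: 623 → 49 → 97 → 130 → 10 → 1  (reaches 1)
624: 624 → 56 → 61 → 37 → 58 → 89 → 145 → 42 → 20 → 4 → 16 → 37  (repeats 37)
625: 625 → 65 → 61 → 37 → 58 → 89 → 145 → 42 → 20 → 4 → 16 → 37  (repeats 37)
626: 626 → 76 → 85 → 89 → 145 → 42 → 20 → 4 → 16 → 37 → 58 → 89  (repeats 89)
627: 627 → 89 → 145 → 42 → 20 → 4 → 16 → 37 → 58 → 89  (repeats 89)
628: 628 → 104 → 17 → 50 → 25 → 29 → 85 → 89 → 145 → 42 → 20 → 4 → 16 → 37 → 58 → 89  (repeats 89)
happy: 622, 623

2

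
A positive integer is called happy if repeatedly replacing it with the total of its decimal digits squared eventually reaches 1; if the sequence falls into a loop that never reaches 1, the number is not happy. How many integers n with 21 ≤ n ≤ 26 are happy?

21: 21 → 5 → 25 → 29 → 85 → 89 → 145 → 42 → 20 → 4 → 16 → 37 → 58 → 89  — not happy
22: 22 → 8 → 64 → 52 → 29 → 85 → 89 → 145 → 42 → 20 → 4 → 16 → 37 → 58 → 89  — not happy
23: 23 → 13 → 10 → 1  — happy
24: 24 → 20 → 4 → 16 → 37 → 58 → 89 → 145 → 42 → 20  — not happy
25: 25 → 29 → 85 → 89 → 145 → 42 → 20 → 4 → 16 → 37 → 58 → 89  — not happy
26: 26 → 40 → 16 → 37 → 58 → 89 → 145 → 42 → 20 → 4 → 16  — not happy
happy: 23

1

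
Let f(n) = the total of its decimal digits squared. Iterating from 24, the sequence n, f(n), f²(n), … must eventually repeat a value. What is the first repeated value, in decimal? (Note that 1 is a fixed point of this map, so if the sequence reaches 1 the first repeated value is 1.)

20

24 → 2² + 4² = 4 + 16 = 20
20 → 2² + 0² = 4 + 0 = 4
4 → 4² = 16
16 → 1² + 6² = 1 + 36 = 37
37 → 3² + 7² = 9 + 49 = 58
58 → 5² + 8² = 25 + 64 = 89
89 → 8² + 9² = 64 + 81 = 145
145 → 1² + 4² + 5² = 1 + 16 + 25 = 42
42 → 4² + 2² = 16 + 4 = 20  — 20 already appeared earlier.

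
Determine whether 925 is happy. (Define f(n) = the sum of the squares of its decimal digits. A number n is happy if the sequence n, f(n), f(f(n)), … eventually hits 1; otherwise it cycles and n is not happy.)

not happy

925 → 110
110 → 2
2 → 4
4 → 16
16 → 37
37 → 58
58 → 89
89 → 145
145 → 42
42 → 20
20 → 4  — 4 already seen; the sequence cycles without reaching 1.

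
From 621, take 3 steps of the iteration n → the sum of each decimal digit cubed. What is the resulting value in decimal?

66

621 → 6³ + 2³ + 1³ = 225
225 → 2³ + 2³ + 5³ = 141
141 → 1³ + 4³ + 1³ = 66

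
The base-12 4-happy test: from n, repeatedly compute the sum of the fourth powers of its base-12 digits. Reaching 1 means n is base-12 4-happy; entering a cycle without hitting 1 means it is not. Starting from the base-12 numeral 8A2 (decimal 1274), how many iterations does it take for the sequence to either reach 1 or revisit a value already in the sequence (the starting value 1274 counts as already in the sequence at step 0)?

13

1274 = (8,10,2)_12 → 8⁴ + 10⁴ + 2⁴ = 4096 + 10000 + 16 = 14112
14112 = (8,2,0,0)_12 → 8⁴ + 2⁴ + 0⁴ + 0⁴ = 4096 + 16 + 0 + 0 = 4112
4112 = (2,4,6,8)_12 → 2⁴ + 4⁴ + 6⁴ + 8⁴ = 16 + 256 + 1296 + 4096 = 5664
5664 = (3,3,4,0)_12 → 3⁴ + 3⁴ + 4⁴ + 0⁴ = 81 + 81 + 256 + 0 = 418
418 = (2,10,10)_12 → 2⁴ + 10⁴ + 10⁴ = 16 + 10000 + 10000 = 20016
20016 = (11,7,0,0)_12 → 11⁴ + 7⁴ + 0⁴ + 0⁴ = 14641 + 2401 + 0 + 0 = 17042
17042 = (9,10,4,2)_12 → 9⁴ + 10⁴ + 4⁴ + 2⁴ = 6561 + 10000 + 256 + 16 = 16833
16833 = (9,8,10,9)_12 → 9⁴ + 8⁴ + 10⁴ + 9⁴ = 6561 + 4096 + 10000 + 6561 = 27218
27218 = (1,3,9,0,2)_12 → 1⁴ + 3⁴ + 9⁴ + 0⁴ + 2⁴ = 1 + 81 + 6561 + 0 + 16 = 6659
6659 = (3,10,2,11)_12 → 3⁴ + 10⁴ + 2⁴ + 11⁴ = 81 + 10000 + 16 + 14641 = 24738
24738 = (1,2,3,9,6)_12 → 1⁴ + 2⁴ + 3⁴ + 9⁴ + 6⁴ = 1 + 16 + 81 + 6561 + 1296 = 7955
7955 = (4,7,2,11)_12 → 4⁴ + 7⁴ + 2⁴ + 11⁴ = 256 + 2401 + 16 + 14641 = 17314
17314 = (10,0,2,10)_12 → 10⁴ + 0⁴ + 2⁴ + 10⁴ = 10000 + 0 + 16 + 10000 = 20016  — 20016 repeats.
That took 13 steps.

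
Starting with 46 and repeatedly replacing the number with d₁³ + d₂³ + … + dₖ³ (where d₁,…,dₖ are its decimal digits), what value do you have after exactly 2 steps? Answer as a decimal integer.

46 → 4³ + 6³ = 280
280 → 2³ + 8³ + 0³ = 520

520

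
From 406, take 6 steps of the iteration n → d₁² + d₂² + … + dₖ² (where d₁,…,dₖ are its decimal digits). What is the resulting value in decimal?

406 → 4² + 0² + 6² = 16 + 0 + 36 = 52
52 → 5² + 2² = 25 + 4 = 29
29 → 2² + 9² = 4 + 81 = 85
85 → 8² + 5² = 64 + 25 = 89
89 → 8² + 9² = 64 + 81 = 145
145 → 1² + 4² + 5² = 1 + 16 + 25 = 42

42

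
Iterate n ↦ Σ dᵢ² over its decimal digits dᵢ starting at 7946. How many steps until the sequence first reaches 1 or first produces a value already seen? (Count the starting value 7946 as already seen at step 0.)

7946 → 182
182 → 69
69 → 117
117 → 51
51 → 26
26 → 40
40 → 16
16 → 37
37 → 58
58 → 89
89 → 145
145 → 42
42 → 20
20 → 4
4 → 16  — 16 repeats.
That took 15 steps.

15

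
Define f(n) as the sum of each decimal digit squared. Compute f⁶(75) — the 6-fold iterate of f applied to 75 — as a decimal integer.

89

75 → 7² + 5² = 49 + 25 = 74
74 → 7² + 4² = 49 + 16 = 65
65 → 6² + 5² = 36 + 25 = 61
61 → 6² + 1² = 36 + 1 = 37
37 → 3² + 7² = 9 + 49 = 58
58 → 5² + 8² = 25 + 64 = 89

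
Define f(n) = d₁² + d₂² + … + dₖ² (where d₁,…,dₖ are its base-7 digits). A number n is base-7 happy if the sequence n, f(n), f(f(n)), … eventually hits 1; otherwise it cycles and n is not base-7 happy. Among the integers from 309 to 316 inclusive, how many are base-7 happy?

1

309: 309 → 41 → 61 → 27 → 45 → 45  — not base-7 happy
310: 310 → 44 → 40 → 50 → 2 → 4 → 16 → 8 → 2  — not base-7 happy
311: 311 → 49 → 1  — base-7 happy
312: 312 → 56 → 2 → 4 → 16 → 8 → 2  — not base-7 happy
313: 313 → 65 → 9 → 5 → 25 → 25  — not base-7 happy
314: 314 → 76 → 46 → 52 → 10 → 10  — not base-7 happy
315: 315 → 45 → 45  — not base-7 happy
316: 316 → 46 → 52 → 10 → 10  — not base-7 happy
base-7 happy: 311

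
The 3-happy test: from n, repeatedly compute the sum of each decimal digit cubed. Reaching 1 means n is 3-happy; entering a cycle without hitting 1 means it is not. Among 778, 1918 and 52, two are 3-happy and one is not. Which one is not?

778: 778 → 1198 → 1243 → 100 → 1  — reaches 1 (3-happy)
1918: 1918 → 1243 → 100 → 1  — reaches 1 (3-happy)
52: 52 → 133 → 55 → 250 → 133  — repeats 133 (not 3-happy)

52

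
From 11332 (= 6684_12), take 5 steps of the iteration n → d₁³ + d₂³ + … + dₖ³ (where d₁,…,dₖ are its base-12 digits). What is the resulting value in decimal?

1136

11332 = (6,6,8,4)_12 → 6³ + 6³ + 8³ + 4³ = 1008
1008 = (7,0,0)_12 → 7³ + 0³ + 0³ = 343
343 = (2,4,7)_12 → 2³ + 4³ + 7³ = 415
415 = (2,10,7)_12 → 2³ + 10³ + 7³ = 1351
1351 = (9,4,7)_12 → 9³ + 4³ + 7³ = 1136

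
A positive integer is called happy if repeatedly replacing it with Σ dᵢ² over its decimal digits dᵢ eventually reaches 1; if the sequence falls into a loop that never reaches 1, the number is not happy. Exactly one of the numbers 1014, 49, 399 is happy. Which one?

49

1014: 1014 → 18 → 65 → 61 → 37 → 58 → 89 → 145 → 42 → 20 → 4 → 16 → 37  — repeats 37 (not happy)
49: 49 → 97 → 130 → 10 → 1  — reaches 1 (happy)
399: 399 → 171 → 51 → 26 → 40 → 16 → 37 → 58 → 89 → 145 → 42 → 20 → 4 → 16  — repeats 16 (not happy)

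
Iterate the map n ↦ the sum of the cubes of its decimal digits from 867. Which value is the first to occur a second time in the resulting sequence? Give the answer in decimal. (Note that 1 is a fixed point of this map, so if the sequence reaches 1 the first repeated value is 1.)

867 → 8³ + 6³ + 7³ = 1071
1071 → 1³ + 0³ + 7³ + 1³ = 345
345 → 3³ + 4³ + 5³ = 216
216 → 2³ + 1³ + 6³ = 225
225 → 2³ + 2³ + 5³ = 141
141 → 1³ + 4³ + 1³ = 66
66 → 6³ + 6³ = 432
432 → 4³ + 3³ + 2³ = 99
99 → 9³ + 9³ = 1458
1458 → 1³ + 4³ + 5³ + 8³ = 702
702 → 7³ + 0³ + 2³ = 351
351 → 3³ + 5³ + 1³ = 153
153 → 1³ + 5³ + 3³ = 153  — 153 already appeared earlier.

153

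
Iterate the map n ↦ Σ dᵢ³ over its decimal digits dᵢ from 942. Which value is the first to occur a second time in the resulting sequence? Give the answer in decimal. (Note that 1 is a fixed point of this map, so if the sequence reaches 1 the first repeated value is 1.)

942 → 9³ + 4³ + 2³ = 801
801 → 8³ + 0³ + 1³ = 513
513 → 5³ + 1³ + 3³ = 153
153 → 1³ + 5³ + 3³ = 153  — 153 already appeared earlier.

153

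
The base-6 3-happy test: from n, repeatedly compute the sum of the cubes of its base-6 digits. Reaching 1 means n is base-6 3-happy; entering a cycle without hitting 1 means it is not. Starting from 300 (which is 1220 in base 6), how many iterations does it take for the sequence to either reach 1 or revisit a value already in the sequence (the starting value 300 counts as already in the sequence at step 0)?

300 = (1,2,2,0)_6 → 1³ + 2³ + 2³ + 0³ = 17
17 = (2,5)_6 → 2³ + 5³ = 133
133 = (3,4,1)_6 → 3³ + 4³ + 1³ = 92
92 = (2,3,2)_6 → 2³ + 3³ + 2³ = 43
43 = (1,1,1)_6 → 1³ + 1³ + 1³ = 3
3 = (3)_6 → 3³ = 27
27 = (4,3)_6 → 4³ + 3³ = 91
91 = (2,3,1)_6 → 2³ + 3³ + 1³ = 36
36 = (1,0,0)_6 → 1³ + 0³ + 0³ = 1  — reached 1.
That took 9 steps.

9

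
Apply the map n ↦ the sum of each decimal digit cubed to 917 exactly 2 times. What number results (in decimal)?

371

917 → 9³ + 1³ + 7³ = 1073
1073 → 1³ + 0³ + 7³ + 3³ = 371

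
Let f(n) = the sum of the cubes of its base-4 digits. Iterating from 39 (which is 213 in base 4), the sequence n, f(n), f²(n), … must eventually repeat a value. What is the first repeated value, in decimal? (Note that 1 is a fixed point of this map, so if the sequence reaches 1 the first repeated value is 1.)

9

39 = (2,1,3)_4 → 2³ + 1³ + 3³ = 36
36 = (2,1,0)_4 → 2³ + 1³ + 0³ = 9
9 = (2,1)_4 → 2³ + 1³ = 9  — 9 already appeared earlier.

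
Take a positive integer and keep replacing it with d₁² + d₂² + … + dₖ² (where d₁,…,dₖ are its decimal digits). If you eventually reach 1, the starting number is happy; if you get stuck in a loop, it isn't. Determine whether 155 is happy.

not happy

155 → 51
51 → 26
26 → 40
40 → 16
16 → 37
37 → 58
58 → 89
89 → 145
145 → 42
42 → 20
20 → 4
4 → 16  — 16 already seen; the sequence cycles without reaching 1.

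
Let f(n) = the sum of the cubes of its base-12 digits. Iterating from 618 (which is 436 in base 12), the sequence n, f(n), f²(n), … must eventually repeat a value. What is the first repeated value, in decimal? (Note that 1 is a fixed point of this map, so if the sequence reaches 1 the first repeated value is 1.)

1

618 = (4,3,6)_12 → 4³ + 3³ + 6³ = 307
307 = (2,1,7)_12 → 2³ + 1³ + 7³ = 352
352 = (2,5,4)_12 → 2³ + 5³ + 4³ = 197
197 = (1,4,5)_12 → 1³ + 4³ + 5³ = 190
190 = (1,3,10)_12 → 1³ + 3³ + 10³ = 1028
1028 = (7,1,8)_12 → 7³ + 1³ + 8³ = 856
856 = (5,11,4)_12 → 5³ + 11³ + 4³ = 1520
1520 = (10,6,8)_12 → 10³ + 6³ + 8³ = 1728
1728 = (1,0,0,0)_12 → 1³ + 0³ + 0³ + 0³ = 1  — reached the fixed point 1.
1 → 1, so 1 is the first repeated value.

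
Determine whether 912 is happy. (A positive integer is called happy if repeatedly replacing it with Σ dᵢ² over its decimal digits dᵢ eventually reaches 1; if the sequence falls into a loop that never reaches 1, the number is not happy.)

happy

912 → 9² + 1² + 2² = 86
86 → 8² + 6² = 100
100 → 1² + 0² + 0² = 1  — reached 1.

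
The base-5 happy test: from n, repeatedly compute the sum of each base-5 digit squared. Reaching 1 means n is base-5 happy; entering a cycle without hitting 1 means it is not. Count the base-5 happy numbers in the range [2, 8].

2

2: 2 → 4 → 16 → 10 → 4  (repeats 4)
3: 3 → 9 → 17 → 13 → 13  (repeats 13)
4: 4 → 16 → 10 → 4  (repeats 4)
5: 5 → 1  (reaches 1)
6: 6 → 2 → 4 → 16 → 10 → 4  (repeats 4)
7: 7 → 5 → 1  (reaches 1)
8: 8 → 10 → 4 → 16 → 10  (repeats 10)
base-5 happy: 5, 7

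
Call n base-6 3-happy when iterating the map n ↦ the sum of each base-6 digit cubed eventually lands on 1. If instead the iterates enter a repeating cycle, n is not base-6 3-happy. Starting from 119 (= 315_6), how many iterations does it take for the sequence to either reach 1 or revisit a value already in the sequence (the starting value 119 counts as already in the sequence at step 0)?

8

119 = (3,1,5)_6 → 3³ + 1³ + 5³ = 27 + 1 + 125 = 153
153 = (4,1,3)_6 → 4³ + 1³ + 3³ = 64 + 1 + 27 = 92
92 = (2,3,2)_6 → 2³ + 3³ + 2³ = 8 + 27 + 8 = 43
43 = (1,1,1)_6 → 1³ + 1³ + 1³ = 1 + 1 + 1 = 3
3 = (3)_6 → 3³ = 27
27 = (4,3)_6 → 4³ + 3³ = 64 + 27 = 91
91 = (2,3,1)_6 → 2³ + 3³ + 1³ = 8 + 27 + 1 = 36
36 = (1,0,0)_6 → 1³ + 0³ + 0³ = 1 + 0 + 0 = 1  — reached 1.
That took 8 steps.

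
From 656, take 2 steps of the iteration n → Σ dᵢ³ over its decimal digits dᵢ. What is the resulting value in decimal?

593

656 → 6³ + 5³ + 6³ = 557
557 → 5³ + 5³ + 7³ = 593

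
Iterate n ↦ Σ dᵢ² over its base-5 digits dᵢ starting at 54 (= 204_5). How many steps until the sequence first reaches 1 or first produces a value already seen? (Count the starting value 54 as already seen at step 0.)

54 = (2,0,4)_5 → 2² + 0² + 4² = 20
20 = (4,0)_5 → 4² + 0² = 16
16 = (3,1)_5 → 3² + 1² = 10
10 = (2,0)_5 → 2² + 0² = 4
4 = (4)_5 → 4² = 16  — 16 repeats.
That took 5 steps.

5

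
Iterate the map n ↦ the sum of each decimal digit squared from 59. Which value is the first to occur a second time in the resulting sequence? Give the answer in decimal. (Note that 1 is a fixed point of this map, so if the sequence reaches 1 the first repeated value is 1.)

37

59 → 5² + 9² = 106
106 → 1² + 0² + 6² = 37
37 → 3² + 7² = 58
58 → 5² + 8² = 89
89 → 8² + 9² = 145
145 → 1² + 4² + 5² = 42
42 → 4² + 2² = 20
20 → 2² + 0² = 4
4 → 4² = 16
16 → 1² + 6² = 37  — 37 already appeared earlier.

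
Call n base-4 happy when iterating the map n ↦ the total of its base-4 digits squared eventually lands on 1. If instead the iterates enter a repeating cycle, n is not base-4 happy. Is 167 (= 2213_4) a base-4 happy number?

base-4 happy

167 = (2,2,1,3)_4 → 2² + 2² + 1² + 3² = 18
18 = (1,0,2)_4 → 1² + 0² + 2² = 5
5 = (1,1)_4 → 1² + 1² = 2
2 = (2)_4 → 2² = 4
4 = (1,0)_4 → 1² + 0² = 1  — reached 1.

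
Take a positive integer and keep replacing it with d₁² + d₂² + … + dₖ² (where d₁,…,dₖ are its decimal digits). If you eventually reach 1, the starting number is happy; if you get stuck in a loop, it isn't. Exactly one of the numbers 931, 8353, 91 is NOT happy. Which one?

931: 931 → 91 → 82 → 68 → 100 → 1  — reaches 1 (happy)
8353: 8353 → 107 → 50 → 25 → 29 → 85 → 89 → 145 → 42 → 20 → 4 → 16 → 37 → 58 → 89  — repeats 89 (not happy)
91: 91 → 82 → 68 → 100 → 1  — reaches 1 (happy)

8353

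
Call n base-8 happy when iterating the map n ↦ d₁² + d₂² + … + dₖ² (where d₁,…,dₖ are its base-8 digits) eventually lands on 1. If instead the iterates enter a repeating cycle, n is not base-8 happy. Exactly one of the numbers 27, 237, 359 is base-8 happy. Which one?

27

27: 27 → 18 → 8 → 1  — reaches 1 (base-8 happy)
237: 237 → 59 → 58 → 53 → 61 → 74 → 6 → 36 → 32 → 16 → 4 → 16  — repeats 16 (not base-8 happy)
359: 359 → 90 → 14 → 37 → 41 → 26 → 13 → 26  — repeats 26 (not base-8 happy)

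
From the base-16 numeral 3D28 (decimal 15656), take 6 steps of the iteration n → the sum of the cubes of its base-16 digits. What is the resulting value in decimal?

15656 = (3,13,2,8)_16 → 3³ + 13³ + 2³ + 8³ = 2744
2744 = (10,11,8)_16 → 10³ + 11³ + 8³ = 2843
2843 = (11,1,11)_16 → 11³ + 1³ + 11³ = 2663
2663 = (10,6,7)_16 → 10³ + 6³ + 7³ = 1559
1559 = (6,1,7)_16 → 6³ + 1³ + 7³ = 560
560 = (2,3,0)_16 → 2³ + 3³ + 0³ = 35

35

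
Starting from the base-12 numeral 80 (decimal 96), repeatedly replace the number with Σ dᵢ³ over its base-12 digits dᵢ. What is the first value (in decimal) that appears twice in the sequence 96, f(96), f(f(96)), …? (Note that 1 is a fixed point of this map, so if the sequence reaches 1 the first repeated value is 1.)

96 = (8,0)_12 → 512
512 = (3,6,8)_12 → 755
755 = (5,2,11)_12 → 1464
1464 = (10,2,0)_12 → 1008
1008 = (7,0,0)_12 → 343
343 = (2,4,7)_12 → 415
415 = (2,10,7)_12 → 1351
1351 = (9,4,7)_12 → 1136
1136 = (7,10,8)_12 → 1855
1855 = (1,0,10,7)_12 → 1344
1344 = (9,4,0)_12 → 793
793 = (5,6,1)_12 → 342
342 = (2,4,6)_12 → 288
288 = (2,0,0)_12 → 8
8 = (8)_12 → 512  — 512 already appeared earlier.

512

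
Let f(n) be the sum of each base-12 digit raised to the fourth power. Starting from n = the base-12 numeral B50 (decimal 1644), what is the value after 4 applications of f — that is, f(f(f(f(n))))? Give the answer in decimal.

5664

1644 = (11,5,0)_12 → 15266
15266 = (8,10,0,2)_12 → 14112
14112 = (8,2,0,0)_12 → 4112
4112 = (2,4,6,8)_12 → 5664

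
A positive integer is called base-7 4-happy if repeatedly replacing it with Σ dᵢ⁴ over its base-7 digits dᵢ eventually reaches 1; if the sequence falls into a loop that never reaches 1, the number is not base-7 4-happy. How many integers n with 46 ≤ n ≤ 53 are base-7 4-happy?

46: 46 → 1552 → 1218 → 1458 → 898 → 304 → 1378 → 1552  (repeats 1552)
47: 47 → 1921 → 963 → 1153 → 803 → 673 → 1923 → 1507 → 913 → 609 → 707 → 97 → 2593 → 1459 → 963  (repeats 963)
48: 48 → 2592 → 1394 → 338 → 2608 → 514 → 244 → 2848 → 1314 → 1956 → 2258 → 1808 → 1938 → 2258  (repeats 2258)
49: 49 → 1  (reaches 1)
50: 50 → 2 → 16 → 32 → 512 → 164 → 178 → 418 → 708 → 98 → 16  (repeats 16)
51: 51 → 17 → 97 → 2593 → 1459 → 963 → 1153 → 803 → 673 → 1923 → 1507 → 913 → 609 → 707 → 97  (repeats 97)
52: 52 → 82 → 882 → 272 → 2002 → 2546 → 1938 → 2258 → 1808 → 1938  (repeats 1938)
53: 53 → 257 → 1251 → 1043 → 97 → 2593 → 1459 → 963 → 1153 → 803 → 673 → 1923 → 1507 → 913 → 609 → 707 → 97  (repeats 97)
base-7 4-happy: 49

1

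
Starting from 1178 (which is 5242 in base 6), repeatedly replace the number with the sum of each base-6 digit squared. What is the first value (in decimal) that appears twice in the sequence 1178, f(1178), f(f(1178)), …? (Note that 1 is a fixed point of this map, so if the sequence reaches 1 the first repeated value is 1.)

1178 = (5,2,4,2)_6 → 49
49 = (1,2,1)_6 → 6
6 = (1,0)_6 → 1  — reached the fixed point 1.
1 → 1, so 1 is the first repeated value.

1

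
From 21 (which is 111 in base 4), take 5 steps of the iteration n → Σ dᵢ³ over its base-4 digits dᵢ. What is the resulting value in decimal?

9

21 = (1,1,1)_4 → 3
3 = (3)_4 → 27
27 = (1,2,3)_4 → 36
36 = (2,1,0)_4 → 9
9 = (2,1)_4 → 9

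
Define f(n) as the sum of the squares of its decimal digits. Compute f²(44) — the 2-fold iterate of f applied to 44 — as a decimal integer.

44 → 4² + 4² = 32
32 → 3² + 2² = 13

13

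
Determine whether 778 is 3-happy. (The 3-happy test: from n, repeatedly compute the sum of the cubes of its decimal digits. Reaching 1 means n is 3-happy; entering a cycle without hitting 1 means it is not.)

3-happy

778 → 1198
1198 → 1243
1243 → 100
100 → 1  — reached 1.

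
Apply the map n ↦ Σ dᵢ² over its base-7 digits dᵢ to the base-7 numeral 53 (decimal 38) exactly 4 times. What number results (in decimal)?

10

38 = (5,3)_7 → 5² + 3² = 34
34 = (4,6)_7 → 4² + 6² = 52
52 = (1,0,3)_7 → 1² + 0² + 3² = 10
10 = (1,3)_7 → 1² + 3² = 10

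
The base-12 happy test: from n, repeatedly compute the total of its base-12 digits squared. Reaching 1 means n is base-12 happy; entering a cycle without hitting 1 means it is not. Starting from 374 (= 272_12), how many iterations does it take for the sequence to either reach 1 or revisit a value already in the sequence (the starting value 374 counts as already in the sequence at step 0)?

374 = (2,7,2)_12 → 57
57 = (4,9)_12 → 97
97 = (8,1)_12 → 65
65 = (5,5)_12 → 50
50 = (4,2)_12 → 20
20 = (1,8)_12 → 65  — 65 repeats.
That took 6 steps.

6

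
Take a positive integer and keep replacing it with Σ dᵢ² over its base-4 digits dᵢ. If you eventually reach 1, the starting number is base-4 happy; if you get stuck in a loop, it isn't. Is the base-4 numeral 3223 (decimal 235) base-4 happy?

235 = (3,2,2,3)_4 → 3² + 2² + 2² + 3² = 26
26 = (1,2,2)_4 → 1² + 2² + 2² = 9
9 = (2,1)_4 → 2² + 1² = 5
5 = (1,1)_4 → 1² + 1² = 2
2 = (2)_4 → 2² = 4
4 = (1,0)_4 → 1² + 0² = 1  — reached 1.

base-4 happy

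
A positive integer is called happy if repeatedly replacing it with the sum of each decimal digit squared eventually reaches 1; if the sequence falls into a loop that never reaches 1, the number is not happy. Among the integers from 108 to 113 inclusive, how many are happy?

108: 108 → 65 → 61 → 37 → 58 → 89 → 145 → 42 → 20 → 4 → 16 → 37  (repeats 37)
109: 109 → 82 → 68 → 100 → 1  (reaches 1)
110: 110 → 2 → 4 → 16 → 37 → 58 → 89 → 145 → 42 → 20 → 4  (repeats 4)
111: 111 → 3 → 9 → 81 → 65 → 61 → 37 → 58 → 89 → 145 → 42 → 20 → 4 → 16 → 37  (repeats 37)
112: 112 → 6 → 36 → 45 → 41 → 17 → 50 → 25 → 29 → 85 → 89 → 145 → 42 → 20 → 4 → 16 → 37 → 58 → 89  (repeats 89)
113: 113 → 11 → 2 → 4 → 16 → 37 → 58 → 89 → 145 → 42 → 20 → 4  (repeats 4)
happy: 109

1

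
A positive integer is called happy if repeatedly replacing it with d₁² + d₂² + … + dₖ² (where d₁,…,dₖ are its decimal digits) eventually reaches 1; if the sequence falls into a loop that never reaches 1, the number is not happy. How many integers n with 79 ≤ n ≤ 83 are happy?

79: 79 → 130 → 10 → 1  (reaches 1)
80: 80 → 64 → 52 → 29 → 85 → 89 → 145 → 42 → 20 → 4 → 16 → 37 → 58 → 89  (repeats 89)
81: 81 → 65 → 61 → 37 → 58 → 89 → 145 → 42 → 20 → 4 → 16 → 37  (repeats 37)
82: 82 → 68 → 100 → 1  (reaches 1)
83: 83 → 73 → 58 → 89 → 145 → 42 → 20 → 4 → 16 → 37 → 58  (repeats 58)
happy: 79, 82

2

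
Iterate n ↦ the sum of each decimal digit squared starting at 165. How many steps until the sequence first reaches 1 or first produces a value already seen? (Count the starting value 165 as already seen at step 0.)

165 → 1² + 6² + 5² = 1 + 36 + 25 = 62
62 → 6² + 2² = 36 + 4 = 40
40 → 4² + 0² = 16 + 0 = 16
16 → 1² + 6² = 1 + 36 = 37
37 → 3² + 7² = 9 + 49 = 58
58 → 5² + 8² = 25 + 64 = 89
89 → 8² + 9² = 64 + 81 = 145
145 → 1² + 4² + 5² = 1 + 16 + 25 = 42
42 → 4² + 2² = 16 + 4 = 20
20 → 2² + 0² = 4 + 0 = 4
4 → 4² = 16  — 16 repeats.
That took 11 steps.

11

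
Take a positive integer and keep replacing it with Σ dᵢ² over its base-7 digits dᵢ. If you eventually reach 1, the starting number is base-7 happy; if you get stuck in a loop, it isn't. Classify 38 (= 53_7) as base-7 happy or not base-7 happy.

38 = (5,3)_7 → 5² + 3² = 34
34 = (4,6)_7 → 4² + 6² = 52
52 = (1,0,3)_7 → 1² + 0² + 3² = 10
10 = (1,3)_7 → 1² + 3² = 10  — 10 already seen; the sequence cycles without reaching 1.

not base-7 happy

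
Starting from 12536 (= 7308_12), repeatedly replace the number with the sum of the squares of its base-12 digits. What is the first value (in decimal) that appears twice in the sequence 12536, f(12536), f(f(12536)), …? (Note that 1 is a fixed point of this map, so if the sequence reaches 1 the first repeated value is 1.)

104

12536 = (7,3,0,8)_12 → 7² + 3² + 0² + 8² = 49 + 9 + 0 + 64 = 122
122 = (10,2)_12 → 10² + 2² = 100 + 4 = 104
104 = (8,8)_12 → 8² + 8² = 64 + 64 = 128
128 = (10,8)_12 → 10² + 8² = 100 + 64 = 164
164 = (1,1,8)_12 → 1² + 1² + 8² = 1 + 1 + 64 = 66
66 = (5,6)_12 → 5² + 6² = 25 + 36 = 61
61 = (5,1)_12 → 5² + 1² = 25 + 1 = 26
26 = (2,2)_12 → 2² + 2² = 4 + 4 = 8
8 = (8)_12 → 8² = 64
64 = (5,4)_12 → 5² + 4² = 25 + 16 = 41
41 = (3,5)_12 → 3² + 5² = 9 + 25 = 34
34 = (2,10)_12 → 2² + 10² = 4 + 100 = 104  — 104 already appeared earlier.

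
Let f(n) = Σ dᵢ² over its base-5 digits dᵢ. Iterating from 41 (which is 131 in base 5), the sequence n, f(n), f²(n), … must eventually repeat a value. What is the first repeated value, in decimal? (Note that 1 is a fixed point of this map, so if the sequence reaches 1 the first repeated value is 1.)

41 = (1,3,1)_5 → 1² + 3² + 1² = 1 + 9 + 1 = 11
11 = (2,1)_5 → 2² + 1² = 4 + 1 = 5
5 = (1,0)_5 → 1² + 0² = 1 + 0 = 1  — reached the fixed point 1.
1 → 1, so 1 is the first repeated value.

1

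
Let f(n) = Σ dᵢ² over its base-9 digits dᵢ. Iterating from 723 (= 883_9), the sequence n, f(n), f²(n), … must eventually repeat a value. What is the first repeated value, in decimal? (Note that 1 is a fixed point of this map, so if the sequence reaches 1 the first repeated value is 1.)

41

723 = (8,8,3)_9 → 8² + 8² + 3² = 64 + 64 + 9 = 137
137 = (1,6,2)_9 → 1² + 6² + 2² = 1 + 36 + 4 = 41
41 = (4,5)_9 → 4² + 5² = 16 + 25 = 41  — 41 already appeared earlier.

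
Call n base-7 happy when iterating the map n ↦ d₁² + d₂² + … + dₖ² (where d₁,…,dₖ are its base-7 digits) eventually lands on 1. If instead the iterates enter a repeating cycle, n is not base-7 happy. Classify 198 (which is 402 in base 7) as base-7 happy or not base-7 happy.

not base-7 happy

198 = (4,0,2)_7 → 20
20 = (2,6)_7 → 40
40 = (5,5)_7 → 50
50 = (1,0,1)_7 → 2
2 = (2)_7 → 4
4 = (4)_7 → 16
16 = (2,2)_7 → 8
8 = (1,1)_7 → 2  — 2 already seen; the sequence cycles without reaching 1.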